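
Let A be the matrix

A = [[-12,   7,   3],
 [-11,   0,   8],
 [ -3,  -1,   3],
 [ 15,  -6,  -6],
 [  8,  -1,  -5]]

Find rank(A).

Row reduce to echelon form.
R2 ← R2 − (11/12)·R1: [0, -77/12, 21/4]
R3 ← R3 − (1/4)·R1: [0, -11/4, 9/4]
R4 ← R4 + (5/4)·R1: [0, 11/4, -9/4]
R5 ← R5 + (2/3)·R1: [0, 11/3, -3]
R3 ← R3 − (3/7)·R2: [0, 0, 0]
R4 ← R4 + (3/7)·R2: [0, 0, 0]
R5 ← R5 + (4/7)·R2: [0, 0, 0]
Echelon form has 2 nonzero rows, so rank(A) = 2.

2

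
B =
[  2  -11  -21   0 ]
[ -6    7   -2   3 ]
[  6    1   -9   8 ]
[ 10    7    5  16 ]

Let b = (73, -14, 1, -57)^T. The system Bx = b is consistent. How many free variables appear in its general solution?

Row reduce the augmented matrix [B | b].
R2 ← R2 + (3)·R1: [0, -26, -65, 3, 205]
R3 ← R3 − (3)·R1: [0, 34, 54, 8, -218]
R4 ← R4 − (5)·R1: [0, 62, 110, 16, -422]
R3 ← R3 + (17/13)·R2: [0, 0, -31, 155/13, 651/13]
R4 ← R4 + (31/13)·R2: [0, 0, -45, 301/13, 869/13]
R4 ← R4 − (45/31)·R3: [0, 0, 0, 76/13, -76/13]
The echelon form has 4 nonzero rows, and every pivot lies in the first 4 columns, so rank(B) = rank([B|b]) = 4.
The system is consistent.
Free variables = (unknowns) − (rank) = 4 − 4 = 0.

0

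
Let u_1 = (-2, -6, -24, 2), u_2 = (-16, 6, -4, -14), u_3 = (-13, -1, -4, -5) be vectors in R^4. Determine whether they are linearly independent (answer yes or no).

yes

Form the matrix with these vectors as rows and row reduce.
R2 ← R2 − (8)·R1: [0, 54, 188, -30]
R3 ← R3 − (13/2)·R1: [0, 38, 152, -18]
R3 ← R3 − (19/27)·R2: [0, 0, 532/27, 28/9]
3 nonzero rows, so the 3 vectors span a space of dimension 3.
Since 3 = 3, the vectors are linearly independent.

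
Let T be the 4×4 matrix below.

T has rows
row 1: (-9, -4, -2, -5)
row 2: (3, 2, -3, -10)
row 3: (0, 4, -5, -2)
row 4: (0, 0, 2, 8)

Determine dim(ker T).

1

Row reduce to echelon form.
R2 ← R2 + (1/3)·R1: [0, 2/3, -11/3, -35/3]
R3 ← R3 − (6)·R2: [0, 0, 17, 68]
R4 ← R4 − (2/17)·R3: [0, 0, 0, 0]
3 nonzero rows, so rank(T) = 3.
T has 4 columns; by rank–nullity, nullity = 4 − 3 = 1.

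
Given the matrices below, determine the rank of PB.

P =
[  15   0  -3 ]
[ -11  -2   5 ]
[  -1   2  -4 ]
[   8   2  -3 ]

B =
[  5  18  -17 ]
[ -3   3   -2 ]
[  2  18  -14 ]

3

First compute PB:
[[ 69, 216, -213],
 [-39, -114, 121],
 [-19, -84,  69],
 [ 28,  96, -98]]
Now row reduce the product.
R2 ← R2 + (13/23)·R1: [0, 186/23, 14/23]
R3 ← R3 + (19/69)·R1: [0, -564/23, 238/23]
R4 ← R4 − (28/69)·R1: [0, 192/23, -266/23]
R3 ← R3 + (94/31)·R2: [0, 0, 378/31]
R4 ← R4 − (32/31)·R2: [0, 0, -378/31]
R4 ← R4 + R3: [0, 0, 0]
3 nonzero rows, so rank(PB) = 3.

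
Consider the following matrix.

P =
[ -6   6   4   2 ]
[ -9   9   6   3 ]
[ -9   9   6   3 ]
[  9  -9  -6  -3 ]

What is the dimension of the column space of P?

1

Row reduce to echelon form.
R2 ← R2 − (3/2)·R1: [0, 0, 0, 0]
R3 ← R3 − (3/2)·R1: [0, 0, 0, 0]
R4 ← R4 + (3/2)·R1: [0, 0, 0, 0]
Echelon form has 1 nonzero row, so rank(P) = 1.
The column space has dimension equal to the rank: 1.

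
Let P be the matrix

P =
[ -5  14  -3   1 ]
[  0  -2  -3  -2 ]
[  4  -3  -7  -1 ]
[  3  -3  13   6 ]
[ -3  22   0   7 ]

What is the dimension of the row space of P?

Row reduce to echelon form.
R3 ← R3 + (4/5)·R1: [0, 41/5, -47/5, -1/5]
R4 ← R4 + (3/5)·R1: [0, 27/5, 56/5, 33/5]
R5 ← R5 − (3/5)·R1: [0, 68/5, 9/5, 32/5]
R3 ← R3 + (41/10)·R2: [0, 0, -217/10, -42/5]
R4 ← R4 + (27/10)·R2: [0, 0, 31/10, 6/5]
R5 ← R5 + (34/5)·R2: [0, 0, -93/5, -36/5]
R4 ← R4 + (1/7)·R3: [0, 0, 0, 0]
R5 ← R5 − (6/7)·R3: [0, 0, 0, 0]
Echelon form has 3 nonzero rows, so rank(P) = 3.
The row space has dimension equal to the rank: 3.

3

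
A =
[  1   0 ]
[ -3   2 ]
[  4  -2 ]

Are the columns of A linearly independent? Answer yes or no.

yes

Row reduce A to echelon form.
R2 ← R2 + (3)·R1: [0, 2]
R3 ← R3 − (4)·R1: [0, -2]
R3 ← R3 + R2: [0, 0]
2 pivots among 2 columns.
Every column is a pivot column, so the columns are linearly independent.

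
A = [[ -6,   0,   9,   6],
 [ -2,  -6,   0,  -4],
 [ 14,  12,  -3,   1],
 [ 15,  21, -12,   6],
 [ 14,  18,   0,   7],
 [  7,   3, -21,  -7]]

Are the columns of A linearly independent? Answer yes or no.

no

Row reduce A to echelon form.
R2 ← R2 − (1/3)·R1: [0, -6, -3, -6]
R3 ← R3 + (7/3)·R1: [0, 12, 18, 15]
R4 ← R4 + (5/2)·R1: [0, 21, 21/2, 21]
R5 ← R5 + (7/3)·R1: [0, 18, 21, 21]
R6 ← R6 + (7/6)·R1: [0, 3, -21/2, 0]
R3 ← R3 + (2)·R2: [0, 0, 12, 3]
R4 ← R4 + (7/2)·R2: [0, 0, 0, 0]
R5 ← R5 + (3)·R2: [0, 0, 12, 3]
R6 ← R6 + (1/2)·R2: [0, 0, -12, -3]
R5 ← R5 − R3: [0, 0, 0, 0]
R6 ← R6 + R3: [0, 0, 0, 0]
3 pivots among 4 columns.
Only 3 < 4 pivot columns, so the columns are linearly dependent.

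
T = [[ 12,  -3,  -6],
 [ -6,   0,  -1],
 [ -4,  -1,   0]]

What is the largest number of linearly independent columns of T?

Row reduce to echelon form.
R2 ← R2 + (1/2)·R1: [0, -3/2, -4]
R3 ← R3 + (1/3)·R1: [0, -2, -2]
R3 ← R3 − (4/3)·R2: [0, 0, 10/3]
Echelon form has 3 nonzero rows, so rank(T) = 3.
The rank gives the maximum number of linearly independent columns: 3.

3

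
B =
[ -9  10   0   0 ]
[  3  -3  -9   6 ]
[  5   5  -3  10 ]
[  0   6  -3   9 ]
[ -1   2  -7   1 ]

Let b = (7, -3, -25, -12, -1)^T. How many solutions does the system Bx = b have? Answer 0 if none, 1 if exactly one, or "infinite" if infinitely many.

Row reduce the augmented matrix [B | b].
R2 ← R2 + (1/3)·R1: [0, 1/3, -9, 6, -2/3]
R3 ← R3 + (5/9)·R1: [0, 95/9, -3, 10, -190/9]
R5 ← R5 − (1/9)·R1: [0, 8/9, -7, 1, -16/9]
R3 ← R3 − (95/3)·R2: [0, 0, 282, -180, 0]
R4 ← R4 − (18)·R2: [0, 0, 159, -99, 0]
R5 ← R5 − (8/3)·R2: [0, 0, 17, -15, 0]
R4 ← R4 − (53/94)·R3: [0, 0, 0, 117/47, 0]
R5 ← R5 − (17/282)·R3: [0, 0, 0, -195/47, 0]
R5 ← R5 + (5/3)·R4: [0, 0, 0, 0, 0]
The echelon form has 4 nonzero rows, and every pivot lies in the first 4 columns, so rank(B) = rank([B|b]) = 4.
The system is consistent.
rank = 4 = number of unknowns, so the solution is unique.

1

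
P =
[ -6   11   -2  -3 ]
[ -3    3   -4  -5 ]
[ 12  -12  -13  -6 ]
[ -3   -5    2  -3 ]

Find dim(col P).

Row reduce to echelon form.
R2 ← R2 − (1/2)·R1: [0, -5/2, -3, -7/2]
R3 ← R3 + (2)·R1: [0, 10, -17, -12]
R4 ← R4 − (1/2)·R1: [0, -21/2, 3, -3/2]
R3 ← R3 + (4)·R2: [0, 0, -29, -26]
R4 ← R4 − (21/5)·R2: [0, 0, 78/5, 66/5]
R4 ← R4 + (78/145)·R3: [0, 0, 0, -114/145]
Echelon form has 4 nonzero rows, so rank(P) = 4.
The column space has dimension equal to the rank: 4.

4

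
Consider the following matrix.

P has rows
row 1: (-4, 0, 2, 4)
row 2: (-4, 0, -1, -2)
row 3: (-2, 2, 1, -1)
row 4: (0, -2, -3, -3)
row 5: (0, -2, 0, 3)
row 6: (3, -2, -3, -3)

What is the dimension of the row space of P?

3

Row reduce to echelon form.
R2 ← R2 − R1: [0, 0, -3, -6]
R3 ← R3 − (1/2)·R1: [0, 2, 0, -3]
R6 ← R6 + (3/4)·R1: [0, -2, -3/2, 0]
Swap R2 ↔ R3
R4 ← R4 + R2: [0, 0, -3, -6]
R5 ← R5 + R2: [0, 0, 0, 0]
R6 ← R6 + R2: [0, 0, -3/2, -3]
R4 ← R4 − R3: [0, 0, 0, 0]
R6 ← R6 − (1/2)·R3: [0, 0, 0, 0]
Echelon form has 3 nonzero rows, so rank(P) = 3.
The row space has dimension equal to the rank: 3.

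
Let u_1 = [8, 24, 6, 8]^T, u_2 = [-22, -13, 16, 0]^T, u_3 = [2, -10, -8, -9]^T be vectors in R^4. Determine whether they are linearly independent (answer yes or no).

Form the matrix with these vectors as rows and row reduce.
R2 ← R2 + (11/4)·R1: [0, 53, 65/2, 22]
R3 ← R3 − (1/4)·R1: [0, -16, -19/2, -11]
R3 ← R3 + (16/53)·R2: [0, 0, 33/106, -231/53]
3 nonzero rows, so the 3 vectors span a space of dimension 3.
Since 3 = 3, the vectors are linearly independent.

yes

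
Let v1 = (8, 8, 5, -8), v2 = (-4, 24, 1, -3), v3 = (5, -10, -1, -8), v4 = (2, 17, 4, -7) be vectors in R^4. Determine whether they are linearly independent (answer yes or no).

Form the matrix with these vectors as rows and row reduce.
R2 ← R2 + (1/2)·R1: [0, 28, 7/2, -7]
R3 ← R3 − (5/8)·R1: [0, -15, -33/8, -3]
R4 ← R4 − (1/4)·R1: [0, 15, 11/4, -5]
R3 ← R3 + (15/28)·R2: [0, 0, -9/4, -27/4]
R4 ← R4 − (15/28)·R2: [0, 0, 7/8, -5/4]
R4 ← R4 + (7/18)·R3: [0, 0, 0, -31/8]
4 nonzero rows, so the 4 vectors span a space of dimension 4.
Since 4 = 4, the vectors are linearly independent.

yes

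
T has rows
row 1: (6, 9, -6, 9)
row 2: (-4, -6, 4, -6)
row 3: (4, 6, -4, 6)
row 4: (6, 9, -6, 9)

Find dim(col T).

Row reduce to echelon form.
R2 ← R2 + (2/3)·R1: [0, 0, 0, 0]
R3 ← R3 − (2/3)·R1: [0, 0, 0, 0]
R4 ← R4 − R1: [0, 0, 0, 0]
Echelon form has 1 nonzero row, so rank(T) = 1.
The column space has dimension equal to the rank: 1.

1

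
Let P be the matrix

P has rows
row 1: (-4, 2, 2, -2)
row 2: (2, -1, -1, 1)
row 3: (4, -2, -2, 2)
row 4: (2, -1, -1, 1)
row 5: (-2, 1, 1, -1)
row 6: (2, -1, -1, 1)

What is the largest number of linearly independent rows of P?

Row reduce to echelon form.
R2 ← R2 + (1/2)·R1: [0, 0, 0, 0]
R3 ← R3 + R1: [0, 0, 0, 0]
R4 ← R4 + (1/2)·R1: [0, 0, 0, 0]
R5 ← R5 − (1/2)·R1: [0, 0, 0, 0]
R6 ← R6 + (1/2)·R1: [0, 0, 0, 0]
Echelon form has 1 nonzero row, so rank(P) = 1.
The rank gives the maximum number of linearly independent rows: 1.

1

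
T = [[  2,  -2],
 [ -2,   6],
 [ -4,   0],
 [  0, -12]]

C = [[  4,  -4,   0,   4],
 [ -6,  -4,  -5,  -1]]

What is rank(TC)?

First compute TC:
[[ 20,   0,  10,  10],
 [-44, -16, -30, -14],
 [-16,  16,   0, -16],
 [ 72,  48,  60,  12]]
Now row reduce the product.
R2 ← R2 + (11/5)·R1: [0, -16, -8, 8]
R3 ← R3 + (4/5)·R1: [0, 16, 8, -8]
R4 ← R4 − (18/5)·R1: [0, 48, 24, -24]
R3 ← R3 + R2: [0, 0, 0, 0]
R4 ← R4 + (3)·R2: [0, 0, 0, 0]
2 nonzero rows, so rank(TC) = 2.

2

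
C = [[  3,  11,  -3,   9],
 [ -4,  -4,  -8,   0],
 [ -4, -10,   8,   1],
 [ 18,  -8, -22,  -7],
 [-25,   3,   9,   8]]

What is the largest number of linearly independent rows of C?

Row reduce to echelon form.
R2 ← R2 + (4/3)·R1: [0, 32/3, -12, 12]
R3 ← R3 + (4/3)·R1: [0, 14/3, 4, 13]
R4 ← R4 − (6)·R1: [0, -74, -4, -61]
R5 ← R5 + (25/3)·R1: [0, 284/3, -16, 83]
R3 ← R3 − (7/16)·R2: [0, 0, 37/4, 31/4]
R4 ← R4 + (111/16)·R2: [0, 0, -349/4, 89/4]
R5 ← R5 − (71/8)·R2: [0, 0, 181/2, -47/2]
R4 ← R4 + (349/37)·R3: [0, 0, 0, 3528/37]
R5 ← R5 − (362/37)·R3: [0, 0, 0, -3675/37]
R5 ← R5 + (25/24)·R4: [0, 0, 0, 0]
Echelon form has 4 nonzero rows, so rank(C) = 4.
The rank gives the maximum number of linearly independent rows: 4.

4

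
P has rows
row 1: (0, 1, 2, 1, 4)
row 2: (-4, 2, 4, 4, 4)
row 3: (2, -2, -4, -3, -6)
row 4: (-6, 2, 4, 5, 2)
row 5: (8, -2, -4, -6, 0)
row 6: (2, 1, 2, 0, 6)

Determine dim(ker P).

Row reduce to echelon form.
Swap R1 ↔ R2
R3 ← R3 + (1/2)·R1: [0, -1, -2, -1, -4]
R4 ← R4 − (3/2)·R1: [0, -1, -2, -1, -4]
R5 ← R5 + (2)·R1: [0, 2, 4, 2, 8]
R6 ← R6 + (1/2)·R1: [0, 2, 4, 2, 8]
R3 ← R3 + R2: [0, 0, 0, 0, 0]
R4 ← R4 + R2: [0, 0, 0, 0, 0]
R5 ← R5 − (2)·R2: [0, 0, 0, 0, 0]
R6 ← R6 − (2)·R2: [0, 0, 0, 0, 0]
2 nonzero rows, so rank(P) = 2.
P has 5 columns; by rank–nullity, nullity = 5 − 2 = 3.

3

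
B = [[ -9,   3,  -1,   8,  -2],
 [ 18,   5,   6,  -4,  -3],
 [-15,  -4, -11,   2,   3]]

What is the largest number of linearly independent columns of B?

3

Row reduce to echelon form.
R2 ← R2 + (2)·R1: [0, 11, 4, 12, -7]
R3 ← R3 − (5/3)·R1: [0, -9, -28/3, -34/3, 19/3]
R3 ← R3 + (9/11)·R2: [0, 0, -200/33, -50/33, 20/33]
Echelon form has 3 nonzero rows, so rank(B) = 3.
The rank gives the maximum number of linearly independent columns: 3.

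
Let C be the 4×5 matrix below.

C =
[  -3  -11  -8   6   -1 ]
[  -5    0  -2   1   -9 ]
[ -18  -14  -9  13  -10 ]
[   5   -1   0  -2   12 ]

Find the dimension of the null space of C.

1

Row reduce to echelon form.
R2 ← R2 − (5/3)·R1: [0, 55/3, 34/3, -9, -22/3]
R3 ← R3 − (6)·R1: [0, 52, 39, -23, -4]
R4 ← R4 + (5/3)·R1: [0, -58/3, -40/3, 8, 31/3]
R3 ← R3 − (156/55)·R2: [0, 0, 377/55, 139/55, 84/5]
R4 ← R4 + (58/55)·R2: [0, 0, -76/55, -82/55, 13/5]
R4 ← R4 + (76/377)·R3: [0, 0, 0, -370/377, 2257/377]
4 nonzero rows, so rank(C) = 4.
C has 5 columns; by rank–nullity, nullity = 5 − 4 = 1.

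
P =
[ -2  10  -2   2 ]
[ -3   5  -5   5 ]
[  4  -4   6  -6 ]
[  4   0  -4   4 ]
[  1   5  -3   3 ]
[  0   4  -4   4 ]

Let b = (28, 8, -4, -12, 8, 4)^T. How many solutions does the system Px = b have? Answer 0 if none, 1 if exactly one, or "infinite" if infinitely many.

infinite

Row reduce the augmented matrix [P | b].
R2 ← R2 − (3/2)·R1: [0, -10, -2, 2, -34]
R3 ← R3 + (2)·R1: [0, 16, 2, -2, 52]
R4 ← R4 + (2)·R1: [0, 20, -8, 8, 44]
R5 ← R5 + (1/2)·R1: [0, 10, -4, 4, 22]
R3 ← R3 + (8/5)·R2: [0, 0, -6/5, 6/5, -12/5]
R4 ← R4 + (2)·R2: [0, 0, -12, 12, -24]
R5 ← R5 + R2: [0, 0, -6, 6, -12]
R6 ← R6 + (2/5)·R2: [0, 0, -24/5, 24/5, -48/5]
R4 ← R4 − (10)·R3: [0, 0, 0, 0, 0]
R5 ← R5 − (5)·R3: [0, 0, 0, 0, 0]
R6 ← R6 − (4)·R3: [0, 0, 0, 0, 0]
The echelon form has 3 nonzero rows, and every pivot lies in the first 4 columns, so rank(P) = rank([P|b]) = 3.
The system is consistent.
rank = 3 < 4 unknowns, so there are infinitely many solutions.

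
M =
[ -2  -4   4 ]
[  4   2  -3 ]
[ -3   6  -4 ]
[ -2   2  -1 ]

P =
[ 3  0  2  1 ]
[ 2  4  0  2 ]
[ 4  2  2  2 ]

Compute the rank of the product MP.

First compute MP:
[[  2,  -8,   4,  -2],
 [  4,   2,   2,   2],
 [-13,  16, -14,   1],
 [ -6,   6,  -6,   0]]
Now row reduce the product.
R2 ← R2 − (2)·R1: [0, 18, -6, 6]
R3 ← R3 + (13/2)·R1: [0, -36, 12, -12]
R4 ← R4 + (3)·R1: [0, -18, 6, -6]
R3 ← R3 + (2)·R2: [0, 0, 0, 0]
R4 ← R4 + R2: [0, 0, 0, 0]
2 nonzero rows, so rank(MP) = 2.

2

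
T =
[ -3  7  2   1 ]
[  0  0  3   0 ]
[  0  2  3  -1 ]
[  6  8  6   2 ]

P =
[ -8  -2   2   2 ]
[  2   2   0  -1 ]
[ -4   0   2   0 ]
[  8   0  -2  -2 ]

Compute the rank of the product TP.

3

First compute TP:
[[ 38,  20,  -4, -15],
 [-12,   0,   6,   0],
 [-16,   4,   8,   0],
 [-40,   4,  20,   0]]
Now row reduce the product.
R2 ← R2 + (6/19)·R1: [0, 120/19, 90/19, -90/19]
R3 ← R3 + (8/19)·R1: [0, 236/19, 120/19, -120/19]
R4 ← R4 + (20/19)·R1: [0, 476/19, 300/19, -300/19]
R3 ← R3 − (59/30)·R2: [0, 0, -3, 3]
R4 ← R4 − (119/30)·R2: [0, 0, -3, 3]
R4 ← R4 − R3: [0, 0, 0, 0]
3 nonzero rows, so rank(TP) = 3.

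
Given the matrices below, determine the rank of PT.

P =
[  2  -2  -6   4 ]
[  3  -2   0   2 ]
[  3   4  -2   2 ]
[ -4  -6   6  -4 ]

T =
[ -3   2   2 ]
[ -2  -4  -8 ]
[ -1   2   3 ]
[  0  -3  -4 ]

First compute PT:
[[  4, -12, -14],
 [ -5,   8,  14],
 [-15, -20, -40],
 [ 18,  40,  74]]
Now row reduce the product.
R2 ← R2 + (5/4)·R1: [0, -7, -7/2]
R3 ← R3 + (15/4)·R1: [0, -65, -185/2]
R4 ← R4 − (9/2)·R1: [0, 94, 137]
R3 ← R3 − (65/7)·R2: [0, 0, -60]
R4 ← R4 + (94/7)·R2: [0, 0, 90]
R4 ← R4 + (3/2)·R3: [0, 0, 0]
3 nonzero rows, so rank(PT) = 3.

3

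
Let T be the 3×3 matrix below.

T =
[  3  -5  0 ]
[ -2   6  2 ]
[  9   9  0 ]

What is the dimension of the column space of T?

Row reduce to echelon form.
R2 ← R2 + (2/3)·R1: [0, 8/3, 2]
R3 ← R3 − (3)·R1: [0, 24, 0]
R3 ← R3 − (9)·R2: [0, 0, -18]
Echelon form has 3 nonzero rows, so rank(T) = 3.
The column space has dimension equal to the rank: 3.

3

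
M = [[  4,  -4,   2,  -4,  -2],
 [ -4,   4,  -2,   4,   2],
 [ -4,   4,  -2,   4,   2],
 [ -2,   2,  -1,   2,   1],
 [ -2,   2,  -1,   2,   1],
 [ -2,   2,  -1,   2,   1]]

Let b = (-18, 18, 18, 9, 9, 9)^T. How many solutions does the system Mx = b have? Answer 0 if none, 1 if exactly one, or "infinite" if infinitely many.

infinite

Row reduce the augmented matrix [M | b].
R2 ← R2 + R1: [0, 0, 0, 0, 0, 0]
R3 ← R3 + R1: [0, 0, 0, 0, 0, 0]
R4 ← R4 + (1/2)·R1: [0, 0, 0, 0, 0, 0]
R5 ← R5 + (1/2)·R1: [0, 0, 0, 0, 0, 0]
R6 ← R6 + (1/2)·R1: [0, 0, 0, 0, 0, 0]
The echelon form has 1 nonzero rows, and every pivot lies in the first 5 columns, so rank(M) = rank([M|b]) = 1.
The system is consistent.
rank = 1 < 5 unknowns, so there are infinitely many solutions.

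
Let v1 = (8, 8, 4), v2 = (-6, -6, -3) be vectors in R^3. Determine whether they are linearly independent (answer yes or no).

Form the matrix with these vectors as rows and row reduce.
R2 ← R2 + (3/4)·R1: [0, 0, 0]
1 nonzero row, so the 2 vectors span a space of dimension 1.
Since 1 < 2, the vectors are linearly dependent.

no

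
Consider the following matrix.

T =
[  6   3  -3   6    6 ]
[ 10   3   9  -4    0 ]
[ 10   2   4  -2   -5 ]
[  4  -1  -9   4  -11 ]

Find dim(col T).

Row reduce to echelon form.
R2 ← R2 − (5/3)·R1: [0, -2, 14, -14, -10]
R3 ← R3 − (5/3)·R1: [0, -3, 9, -12, -15]
R4 ← R4 − (2/3)·R1: [0, -3, -7, 0, -15]
R3 ← R3 − (3/2)·R2: [0, 0, -12, 9, 0]
R4 ← R4 − (3/2)·R2: [0, 0, -28, 21, 0]
R4 ← R4 − (7/3)·R3: [0, 0, 0, 0, 0]
Echelon form has 3 nonzero rows, so rank(T) = 3.
The column space has dimension equal to the rank: 3.

3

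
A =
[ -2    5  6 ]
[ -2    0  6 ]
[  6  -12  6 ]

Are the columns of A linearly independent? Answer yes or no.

yes

Row reduce A to echelon form.
R2 ← R2 − R1: [0, -5, 0]
R3 ← R3 + (3)·R1: [0, 3, 24]
R3 ← R3 + (3/5)·R2: [0, 0, 24]
3 pivots among 3 columns.
Every column is a pivot column, so the columns are linearly independent.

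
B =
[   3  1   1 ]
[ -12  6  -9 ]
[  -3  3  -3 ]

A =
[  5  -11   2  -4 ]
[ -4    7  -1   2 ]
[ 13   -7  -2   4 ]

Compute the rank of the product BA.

First compute BA:
[[ 24, -33,   3,  -6],
 [-201, 237, -12,  24],
 [-66,  75,  -3,   6]]
Now row reduce the product.
R2 ← R2 + (67/8)·R1: [0, -315/8, 105/8, -105/4]
R3 ← R3 + (11/4)·R1: [0, -63/4, 21/4, -21/2]
R3 ← R3 − (2/5)·R2: [0, 0, 0, 0]
2 nonzero rows, so rank(BA) = 2.

2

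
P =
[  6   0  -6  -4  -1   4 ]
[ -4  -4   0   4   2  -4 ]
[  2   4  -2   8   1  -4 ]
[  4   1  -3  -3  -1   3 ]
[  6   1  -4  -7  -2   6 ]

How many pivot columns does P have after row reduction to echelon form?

3

Row reduce to echelon form.
R2 ← R2 + (2/3)·R1: [0, -4, -4, 4/3, 4/3, -4/3]
R3 ← R3 − (1/3)·R1: [0, 4, 0, 28/3, 4/3, -16/3]
R4 ← R4 − (2/3)·R1: [0, 1, 1, -1/3, -1/3, 1/3]
R5 ← R5 − R1: [0, 1, 2, -3, -1, 2]
R3 ← R3 + R2: [0, 0, -4, 32/3, 8/3, -20/3]
R4 ← R4 + (1/4)·R2: [0, 0, 0, 0, 0, 0]
R5 ← R5 + (1/4)·R2: [0, 0, 1, -8/3, -2/3, 5/3]
R5 ← R5 + (1/4)·R3: [0, 0, 0, 0, 0, 0]
Echelon form has 3 nonzero rows, so rank(P) = 3.
Each nonzero row contributes one pivot column: 3 pivot columns.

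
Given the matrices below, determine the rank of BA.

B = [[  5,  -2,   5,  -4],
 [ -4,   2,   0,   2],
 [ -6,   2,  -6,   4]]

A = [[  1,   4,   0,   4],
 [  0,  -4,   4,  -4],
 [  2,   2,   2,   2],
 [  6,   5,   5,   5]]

3

First compute BA:
[[ -9,  18, -18,  18],
 [  8, -14,  18, -14],
 [  6, -24,  16, -24]]
Now row reduce the product.
R2 ← R2 + (8/9)·R1: [0, 2, 2, 2]
R3 ← R3 + (2/3)·R1: [0, -12, 4, -12]
R3 ← R3 + (6)·R2: [0, 0, 16, 0]
3 nonzero rows, so rank(BA) = 3.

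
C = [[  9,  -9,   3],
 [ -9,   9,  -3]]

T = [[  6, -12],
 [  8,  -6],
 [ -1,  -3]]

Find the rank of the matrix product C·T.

1

First compute CT:
[[-21, -63],
 [ 21,  63]]
Now row reduce the product.
R2 ← R2 + R1: [0, 0]
1 nonzero row, so rank(CT) = 1.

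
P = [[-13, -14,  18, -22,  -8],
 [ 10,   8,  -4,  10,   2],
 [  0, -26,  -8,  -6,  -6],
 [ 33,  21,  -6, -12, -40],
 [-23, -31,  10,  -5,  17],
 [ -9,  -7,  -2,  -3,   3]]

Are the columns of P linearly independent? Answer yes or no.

no

Row reduce P to echelon form.
R2 ← R2 + (10/13)·R1: [0, -36/13, 128/13, -90/13, -54/13]
R4 ← R4 + (33/13)·R1: [0, -189/13, 516/13, -882/13, -784/13]
R5 ← R5 − (23/13)·R1: [0, -81/13, -284/13, 441/13, 405/13]
R6 ← R6 − (9/13)·R1: [0, 35/13, -188/13, 159/13, 111/13]
R3 ← R3 − (169/18)·R2: [0, 0, -904/9, 59, 33]
R4 ← R4 − (21/4)·R2: [0, 0, -12, -63/2, -77/2]
R5 ← R5 − (9/4)·R2: [0, 0, -44, 99/2, 81/2]
R6 ← R6 + (35/36)·R2: [0, 0, -44/9, 11/2, 9/2]
R4 ← R4 − (27/226)·R3: [0, 0, 0, -4356/113, -4796/113]
R5 ← R5 − (99/226)·R3: [0, 0, 0, 2673/113, 2943/113]
R6 ← R6 − (11/226)·R3: [0, 0, 0, 297/113, 327/113]
R5 ← R5 + (27/44)·R4: [0, 0, 0, 0, 0]
R6 ← R6 + (3/44)·R4: [0, 0, 0, 0, 0]
4 pivots among 5 columns.
Only 4 < 5 pivot columns, so the columns are linearly dependent.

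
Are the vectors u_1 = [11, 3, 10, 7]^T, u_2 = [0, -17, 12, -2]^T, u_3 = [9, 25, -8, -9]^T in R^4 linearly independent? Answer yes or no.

yes

Form the matrix with these vectors as rows and row reduce.
R3 ← R3 − (9/11)·R1: [0, 248/11, -178/11, -162/11]
R3 ← R3 + (248/187)·R2: [0, 0, -50/187, -3250/187]
3 nonzero rows, so the 3 vectors span a space of dimension 3.
Since 3 = 3, the vectors are linearly independent.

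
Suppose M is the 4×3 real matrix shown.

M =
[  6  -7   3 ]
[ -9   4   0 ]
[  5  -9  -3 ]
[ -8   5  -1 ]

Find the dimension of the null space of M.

Row reduce to echelon form.
R2 ← R2 + (3/2)·R1: [0, -13/2, 9/2]
R3 ← R3 − (5/6)·R1: [0, -19/6, -11/2]
R4 ← R4 + (4/3)·R1: [0, -13/3, 3]
R3 ← R3 − (19/39)·R2: [0, 0, -100/13]
R4 ← R4 − (2/3)·R2: [0, 0, 0]
3 nonzero rows, so rank(M) = 3.
M has 3 columns; by rank–nullity, nullity = 3 − 3 = 0.

0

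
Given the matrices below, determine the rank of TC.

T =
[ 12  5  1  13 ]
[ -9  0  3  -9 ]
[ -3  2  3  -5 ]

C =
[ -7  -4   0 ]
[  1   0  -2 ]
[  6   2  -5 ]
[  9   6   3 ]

2

First compute TC:
[[ 44,  32,  24],
 [  0, -12, -42],
 [ -4, -12, -34]]
Now row reduce the product.
R3 ← R3 + (1/11)·R1: [0, -100/11, -350/11]
R3 ← R3 − (25/33)·R2: [0, 0, 0]
2 nonzero rows, so rank(TC) = 2.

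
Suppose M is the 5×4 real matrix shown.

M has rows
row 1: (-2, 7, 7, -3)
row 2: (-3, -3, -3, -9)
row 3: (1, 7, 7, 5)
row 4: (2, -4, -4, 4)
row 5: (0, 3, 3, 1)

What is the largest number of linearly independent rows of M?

2

Row reduce to echelon form.
R2 ← R2 − (3/2)·R1: [0, -27/2, -27/2, -9/2]
R3 ← R3 + (1/2)·R1: [0, 21/2, 21/2, 7/2]
R4 ← R4 + R1: [0, 3, 3, 1]
R3 ← R3 + (7/9)·R2: [0, 0, 0, 0]
R4 ← R4 + (2/9)·R2: [0, 0, 0, 0]
R5 ← R5 + (2/9)·R2: [0, 0, 0, 0]
Echelon form has 2 nonzero rows, so rank(M) = 2.
The rank gives the maximum number of linearly independent rows: 2.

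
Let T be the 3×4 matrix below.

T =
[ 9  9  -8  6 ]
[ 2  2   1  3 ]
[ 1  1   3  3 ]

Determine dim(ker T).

2

Row reduce to echelon form.
R2 ← R2 − (2/9)·R1: [0, 0, 25/9, 5/3]
R3 ← R3 − (1/9)·R1: [0, 0, 35/9, 7/3]
R3 ← R3 − (7/5)·R2: [0, 0, 0, 0]
2 nonzero rows, so rank(T) = 2.
T has 4 columns; by rank–nullity, nullity = 4 − 2 = 2.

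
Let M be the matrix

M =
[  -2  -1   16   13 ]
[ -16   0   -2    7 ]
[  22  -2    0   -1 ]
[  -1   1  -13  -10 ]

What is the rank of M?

4

Row reduce to echelon form.
R2 ← R2 − (8)·R1: [0, 8, -130, -97]
R3 ← R3 + (11)·R1: [0, -13, 176, 142]
R4 ← R4 − (1/2)·R1: [0, 3/2, -21, -33/2]
R3 ← R3 + (13/8)·R2: [0, 0, -141/4, -125/8]
R4 ← R4 − (3/16)·R2: [0, 0, 27/8, 27/16]
R4 ← R4 + (9/94)·R3: [0, 0, 0, 9/47]
Echelon form has 4 nonzero rows, so rank(M) = 4.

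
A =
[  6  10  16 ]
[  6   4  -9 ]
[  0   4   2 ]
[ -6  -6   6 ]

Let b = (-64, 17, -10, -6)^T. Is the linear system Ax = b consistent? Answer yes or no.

Row reduce the augmented matrix [A | b].
R2 ← R2 − R1: [0, -6, -25, 81]
R4 ← R4 + R1: [0, 4, 22, -70]
R3 ← R3 + (2/3)·R2: [0, 0, -44/3, 44]
R4 ← R4 + (2/3)·R2: [0, 0, 16/3, -16]
R4 ← R4 + (4/11)·R3: [0, 0, 0, 0]
The echelon form has 3 nonzero rows, and every pivot lies in the first 3 columns, so rank(A) = rank([A|b]) = 3.
The system is consistent.

yes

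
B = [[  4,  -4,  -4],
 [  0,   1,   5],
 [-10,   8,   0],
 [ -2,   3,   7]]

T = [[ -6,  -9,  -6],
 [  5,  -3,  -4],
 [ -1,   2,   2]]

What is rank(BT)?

First compute BT:
[[-40, -32, -16],
 [  0,   7,   6],
 [100,  66,  28],
 [ 20,  23,  14]]
Now row reduce the product.
R3 ← R3 + (5/2)·R1: [0, -14, -12]
R4 ← R4 + (1/2)·R1: [0, 7, 6]
R3 ← R3 + (2)·R2: [0, 0, 0]
R4 ← R4 − R2: [0, 0, 0]
2 nonzero rows, so rank(BT) = 2.

2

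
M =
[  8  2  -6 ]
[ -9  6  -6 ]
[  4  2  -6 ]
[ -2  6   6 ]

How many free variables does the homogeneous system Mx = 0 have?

0

Row reduce to echelon form.
R2 ← R2 + (9/8)·R1: [0, 33/4, -51/4]
R3 ← R3 − (1/2)·R1: [0, 1, -3]
R4 ← R4 + (1/4)·R1: [0, 13/2, 9/2]
R3 ← R3 − (4/33)·R2: [0, 0, -16/11]
R4 ← R4 − (26/33)·R2: [0, 0, 160/11]
R4 ← R4 + (10)·R3: [0, 0, 0]
3 nonzero rows, so rank(M) = 3.
M has 3 columns; by rank–nullity, nullity = 3 − 3 = 0.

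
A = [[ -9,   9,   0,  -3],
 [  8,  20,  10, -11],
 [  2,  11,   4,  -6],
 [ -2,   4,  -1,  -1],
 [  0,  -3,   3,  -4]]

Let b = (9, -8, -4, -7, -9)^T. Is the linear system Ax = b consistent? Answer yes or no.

Row reduce the augmented matrix [A | b].
R2 ← R2 + (8/9)·R1: [0, 28, 10, -41/3, 0]
R3 ← R3 + (2/9)·R1: [0, 13, 4, -20/3, -2]
R4 ← R4 − (2/9)·R1: [0, 2, -1, -1/3, -9]
R3 ← R3 − (13/28)·R2: [0, 0, -9/14, -9/28, -2]
R4 ← R4 − (1/14)·R2: [0, 0, -12/7, 9/14, -9]
R5 ← R5 + (3/28)·R2: [0, 0, 57/14, -153/28, -9]
R4 ← R4 − (8/3)·R3: [0, 0, 0, 3/2, -11/3]
R5 ← R5 + (19/3)·R3: [0, 0, 0, -15/2, -65/3]
R5 ← R5 + (5)·R4: [0, 0, 0, 0, -40]
The echelon form has 5 nonzero rows; the last pivot sits in the augmented column, so rank(A) = 4 but rank([A|b]) = 5.
Since the ranks differ, the system is inconsistent.

no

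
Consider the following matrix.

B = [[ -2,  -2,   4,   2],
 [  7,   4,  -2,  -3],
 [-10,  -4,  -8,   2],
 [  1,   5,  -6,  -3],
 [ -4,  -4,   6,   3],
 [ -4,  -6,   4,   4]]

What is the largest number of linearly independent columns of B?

4

Row reduce to echelon form.
R2 ← R2 + (7/2)·R1: [0, -3, 12, 4]
R3 ← R3 − (5)·R1: [0, 6, -28, -8]
R4 ← R4 + (1/2)·R1: [0, 4, -4, -2]
R5 ← R5 − (2)·R1: [0, 0, -2, -1]
R6 ← R6 − (2)·R1: [0, -2, -4, 0]
R3 ← R3 + (2)·R2: [0, 0, -4, 0]
R4 ← R4 + (4/3)·R2: [0, 0, 12, 10/3]
R6 ← R6 − (2/3)·R2: [0, 0, -12, -8/3]
R4 ← R4 + (3)·R3: [0, 0, 0, 10/3]
R5 ← R5 − (1/2)·R3: [0, 0, 0, -1]
R6 ← R6 − (3)·R3: [0, 0, 0, -8/3]
R5 ← R5 + (3/10)·R4: [0, 0, 0, 0]
R6 ← R6 + (4/5)·R4: [0, 0, 0, 0]
Echelon form has 4 nonzero rows, so rank(B) = 4.
The rank gives the maximum number of linearly independent columns: 4.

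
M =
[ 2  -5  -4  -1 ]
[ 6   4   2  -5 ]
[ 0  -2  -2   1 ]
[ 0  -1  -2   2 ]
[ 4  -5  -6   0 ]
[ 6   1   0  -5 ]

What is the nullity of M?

Row reduce to echelon form.
R2 ← R2 − (3)·R1: [0, 19, 14, -2]
R5 ← R5 − (2)·R1: [0, 5, 2, 2]
R6 ← R6 − (3)·R1: [0, 16, 12, -2]
R3 ← R3 + (2/19)·R2: [0, 0, -10/19, 15/19]
R4 ← R4 + (1/19)·R2: [0, 0, -24/19, 36/19]
R5 ← R5 − (5/19)·R2: [0, 0, -32/19, 48/19]
R6 ← R6 − (16/19)·R2: [0, 0, 4/19, -6/19]
R4 ← R4 − (12/5)·R3: [0, 0, 0, 0]
R5 ← R5 − (16/5)·R3: [0, 0, 0, 0]
R6 ← R6 + (2/5)·R3: [0, 0, 0, 0]
3 nonzero rows, so rank(M) = 3.
M has 4 columns; by rank–nullity, nullity = 4 − 3 = 1.

1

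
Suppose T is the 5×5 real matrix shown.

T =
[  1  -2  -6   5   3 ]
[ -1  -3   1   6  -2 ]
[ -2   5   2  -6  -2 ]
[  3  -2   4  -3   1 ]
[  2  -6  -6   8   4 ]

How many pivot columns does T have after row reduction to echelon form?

Row reduce to echelon form.
R2 ← R2 + R1: [0, -5, -5, 11, 1]
R3 ← R3 + (2)·R1: [0, 1, -10, 4, 4]
R4 ← R4 − (3)·R1: [0, 4, 22, -18, -8]
R5 ← R5 − (2)·R1: [0, -2, 6, -2, -2]
R3 ← R3 + (1/5)·R2: [0, 0, -11, 31/5, 21/5]
R4 ← R4 + (4/5)·R2: [0, 0, 18, -46/5, -36/5]
R5 ← R5 − (2/5)·R2: [0, 0, 8, -32/5, -12/5]
R4 ← R4 + (18/11)·R3: [0, 0, 0, 52/55, -18/55]
R5 ← R5 + (8/11)·R3: [0, 0, 0, -104/55, 36/55]
R5 ← R5 + (2)·R4: [0, 0, 0, 0, 0]
Echelon form has 4 nonzero rows, so rank(T) = 4.
Each nonzero row contributes one pivot column: 4 pivot columns.

4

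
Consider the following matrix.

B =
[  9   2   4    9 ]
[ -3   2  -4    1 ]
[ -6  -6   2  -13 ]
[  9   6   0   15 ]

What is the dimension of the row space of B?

Row reduce to echelon form.
R2 ← R2 + (1/3)·R1: [0, 8/3, -8/3, 4]
R3 ← R3 + (2/3)·R1: [0, -14/3, 14/3, -7]
R4 ← R4 − R1: [0, 4, -4, 6]
R3 ← R3 + (7/4)·R2: [0, 0, 0, 0]
R4 ← R4 − (3/2)·R2: [0, 0, 0, 0]
Echelon form has 2 nonzero rows, so rank(B) = 2.
The row space has dimension equal to the rank: 2.

2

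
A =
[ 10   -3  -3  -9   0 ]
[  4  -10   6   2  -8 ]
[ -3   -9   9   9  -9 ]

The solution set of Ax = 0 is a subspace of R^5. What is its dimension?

3

Row reduce to echelon form.
R2 ← R2 − (2/5)·R1: [0, -44/5, 36/5, 28/5, -8]
R3 ← R3 + (3/10)·R1: [0, -99/10, 81/10, 63/10, -9]
R3 ← R3 − (9/8)·R2: [0, 0, 0, 0, 0]
2 nonzero rows, so rank(A) = 2.
A has 5 columns; by rank–nullity, nullity = 5 − 2 = 3.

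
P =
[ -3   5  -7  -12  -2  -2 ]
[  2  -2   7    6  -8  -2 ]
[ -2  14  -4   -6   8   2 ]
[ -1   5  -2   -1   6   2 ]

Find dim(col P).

Row reduce to echelon form.
R2 ← R2 + (2/3)·R1: [0, 4/3, 7/3, -2, -28/3, -10/3]
R3 ← R3 − (2/3)·R1: [0, 32/3, 2/3, 2, 28/3, 10/3]
R4 ← R4 − (1/3)·R1: [0, 10/3, 1/3, 3, 20/3, 8/3]
R3 ← R3 − (8)·R2: [0, 0, -18, 18, 84, 30]
R4 ← R4 − (5/2)·R2: [0, 0, -11/2, 8, 30, 11]
R4 ← R4 − (11/36)·R3: [0, 0, 0, 5/2, 13/3, 11/6]
Echelon form has 4 nonzero rows, so rank(P) = 4.
The column space has dimension equal to the rank: 4.

4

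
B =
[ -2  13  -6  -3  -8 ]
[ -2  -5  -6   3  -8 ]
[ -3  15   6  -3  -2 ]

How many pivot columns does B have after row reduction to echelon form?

3

Row reduce to echelon form.
R2 ← R2 − R1: [0, -18, 0, 6, 0]
R3 ← R3 − (3/2)·R1: [0, -9/2, 15, 3/2, 10]
R3 ← R3 − (1/4)·R2: [0, 0, 15, 0, 10]
Echelon form has 3 nonzero rows, so rank(B) = 3.
Each nonzero row contributes one pivot column: 3 pivot columns.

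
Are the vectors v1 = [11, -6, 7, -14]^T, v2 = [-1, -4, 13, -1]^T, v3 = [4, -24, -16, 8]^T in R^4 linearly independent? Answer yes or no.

yes

Form the matrix with these vectors as rows and row reduce.
R2 ← R2 + (1/11)·R1: [0, -50/11, 150/11, -25/11]
R3 ← R3 − (4/11)·R1: [0, -240/11, -204/11, 144/11]
R3 ← R3 − (24/5)·R2: [0, 0, -84, 24]
3 nonzero rows, so the 3 vectors span a space of dimension 3.
Since 3 = 3, the vectors are linearly independent.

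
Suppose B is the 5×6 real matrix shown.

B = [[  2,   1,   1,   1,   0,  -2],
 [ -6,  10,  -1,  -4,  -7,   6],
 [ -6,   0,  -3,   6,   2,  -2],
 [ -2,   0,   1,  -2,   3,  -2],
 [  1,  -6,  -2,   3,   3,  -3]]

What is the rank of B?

5

Row reduce to echelon form.
R2 ← R2 + (3)·R1: [0, 13, 2, -1, -7, 0]
R3 ← R3 + (3)·R1: [0, 3, 0, 9, 2, -8]
R4 ← R4 + R1: [0, 1, 2, -1, 3, -4]
R5 ← R5 − (1/2)·R1: [0, -13/2, -5/2, 5/2, 3, -2]
R3 ← R3 − (3/13)·R2: [0, 0, -6/13, 120/13, 47/13, -8]
R4 ← R4 − (1/13)·R2: [0, 0, 24/13, -12/13, 46/13, -4]
R5 ← R5 + (1/2)·R2: [0, 0, -3/2, 2, -1/2, -2]
R4 ← R4 + (4)·R3: [0, 0, 0, 36, 18, -36]
R5 ← R5 − (13/4)·R3: [0, 0, 0, -28, -49/4, 24]
R5 ← R5 + (7/9)·R4: [0, 0, 0, 0, 7/4, -4]
Echelon form has 5 nonzero rows, so rank(B) = 5.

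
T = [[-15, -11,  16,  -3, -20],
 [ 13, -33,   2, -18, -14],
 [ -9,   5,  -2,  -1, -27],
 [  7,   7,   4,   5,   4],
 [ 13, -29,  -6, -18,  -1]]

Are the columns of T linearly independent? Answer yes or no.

yes

Row reduce T to echelon form.
R2 ← R2 + (13/15)·R1: [0, -638/15, 238/15, -103/5, -94/3]
R3 ← R3 − (3/5)·R1: [0, 58/5, -58/5, 4/5, -15]
R4 ← R4 + (7/15)·R1: [0, 28/15, 172/15, 18/5, -16/3]
R5 ← R5 + (13/15)·R1: [0, -578/15, 118/15, -103/5, -55/3]
R3 ← R3 + (3/11)·R2: [0, 0, -80/11, -53/11, -259/11]
R4 ← R4 + (14/319)·R2: [0, 0, 3880/319, 860/319, -2140/319]
R5 ← R5 − (289/319)·R2: [0, 0, -2076/319, -618/319, 3207/319]
R4 ← R4 + (97/58)·R3: [0, 0, 0, -311/58, -2673/58]
R5 ← R5 − (519/580)·R3: [0, 0, 0, 1377/580, 18051/580]
R5 ← R5 + (1377/3110)·R4: [0, 0, 0, 0, 3333/311]
5 pivots among 5 columns.
Every column is a pivot column, so the columns are linearly independent.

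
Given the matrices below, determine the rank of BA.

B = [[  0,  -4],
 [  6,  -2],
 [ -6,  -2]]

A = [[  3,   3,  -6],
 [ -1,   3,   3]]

2

First compute BA:
[[  4, -12, -12],
 [ 20,  12, -42],
 [-16, -24,  30]]
Now row reduce the product.
R2 ← R2 − (5)·R1: [0, 72, 18]
R3 ← R3 + (4)·R1: [0, -72, -18]
R3 ← R3 + R2: [0, 0, 0]
2 nonzero rows, so rank(BA) = 2.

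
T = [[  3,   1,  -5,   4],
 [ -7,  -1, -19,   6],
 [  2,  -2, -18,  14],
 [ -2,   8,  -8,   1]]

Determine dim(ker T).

0

Row reduce to echelon form.
R2 ← R2 + (7/3)·R1: [0, 4/3, -92/3, 46/3]
R3 ← R3 − (2/3)·R1: [0, -8/3, -44/3, 34/3]
R4 ← R4 + (2/3)·R1: [0, 26/3, -34/3, 11/3]
R3 ← R3 + (2)·R2: [0, 0, -76, 42]
R4 ← R4 − (13/2)·R2: [0, 0, 188, -96]
R4 ← R4 + (47/19)·R3: [0, 0, 0, 150/19]
4 nonzero rows, so rank(T) = 4.
T has 4 columns; by rank–nullity, nullity = 4 − 4 = 0.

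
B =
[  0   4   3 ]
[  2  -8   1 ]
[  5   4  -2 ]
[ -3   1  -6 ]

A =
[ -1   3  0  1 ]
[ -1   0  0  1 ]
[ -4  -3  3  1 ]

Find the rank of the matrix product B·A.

First compute BA:
[[-16,  -9,   9,   7],
 [  2,   3,   3,  -5],
 [ -1,  21,  -6,   7],
 [ 26,   9, -18,  -8]]
Now row reduce the product.
R2 ← R2 + (1/8)·R1: [0, 15/8, 33/8, -33/8]
R3 ← R3 − (1/16)·R1: [0, 345/16, -105/16, 105/16]
R4 ← R4 + (13/8)·R1: [0, -45/8, -27/8, 27/8]
R3 ← R3 − (23/2)·R2: [0, 0, -54, 54]
R4 ← R4 + (3)·R2: [0, 0, 9, -9]
R4 ← R4 + (1/6)·R3: [0, 0, 0, 0]
3 nonzero rows, so rank(BA) = 3.

3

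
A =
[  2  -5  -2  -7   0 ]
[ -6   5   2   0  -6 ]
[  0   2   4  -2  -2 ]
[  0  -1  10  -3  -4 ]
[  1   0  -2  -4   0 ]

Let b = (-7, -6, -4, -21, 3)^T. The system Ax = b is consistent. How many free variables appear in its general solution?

1

Row reduce the augmented matrix [A | b].
R2 ← R2 + (3)·R1: [0, -10, -4, -21, -6, -27]
R5 ← R5 − (1/2)·R1: [0, 5/2, -1, -1/2, 0, 13/2]
R3 ← R3 + (1/5)·R2: [0, 0, 16/5, -31/5, -16/5, -47/5]
R4 ← R4 − (1/10)·R2: [0, 0, 52/5, -9/10, -17/5, -183/10]
R5 ← R5 + (1/4)·R2: [0, 0, -2, -23/4, -3/2, -1/4]
R4 ← R4 − (13/4)·R3: [0, 0, 0, 77/4, 7, 49/4]
R5 ← R5 + (5/8)·R3: [0, 0, 0, -77/8, -7/2, -49/8]
R5 ← R5 + (1/2)·R4: [0, 0, 0, 0, 0, 0]
The echelon form has 4 nonzero rows, and every pivot lies in the first 5 columns, so rank(A) = rank([A|b]) = 4.
The system is consistent.
Free variables = (unknowns) − (rank) = 5 − 4 = 1.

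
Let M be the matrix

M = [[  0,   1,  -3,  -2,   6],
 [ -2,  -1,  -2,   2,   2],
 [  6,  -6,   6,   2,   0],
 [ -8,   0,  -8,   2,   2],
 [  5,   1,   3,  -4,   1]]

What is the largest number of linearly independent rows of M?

Row reduce to echelon form.
Swap R1 ↔ R2
R3 ← R3 + (3)·R1: [0, -9, 0, 8, 6]
R4 ← R4 − (4)·R1: [0, 4, 0, -6, -6]
R5 ← R5 + (5/2)·R1: [0, -3/2, -2, 1, 6]
R3 ← R3 + (9)·R2: [0, 0, -27, -10, 60]
R4 ← R4 − (4)·R2: [0, 0, 12, 2, -30]
R5 ← R5 + (3/2)·R2: [0, 0, -13/2, -2, 15]
R4 ← R4 + (4/9)·R3: [0, 0, 0, -22/9, -10/3]
R5 ← R5 − (13/54)·R3: [0, 0, 0, 11/27, 5/9]
R5 ← R5 + (1/6)·R4: [0, 0, 0, 0, 0]
Echelon form has 4 nonzero rows, so rank(M) = 4.
The rank gives the maximum number of linearly independent rows: 4.

4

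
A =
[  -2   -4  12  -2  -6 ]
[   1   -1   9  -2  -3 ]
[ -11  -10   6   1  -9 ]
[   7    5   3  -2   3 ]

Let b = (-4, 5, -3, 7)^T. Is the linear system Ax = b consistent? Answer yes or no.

no

Row reduce the augmented matrix [A | b].
R2 ← R2 + (1/2)·R1: [0, -3, 15, -3, -6, 3]
R3 ← R3 − (11/2)·R1: [0, 12, -60, 12, 24, 19]
R4 ← R4 + (7/2)·R1: [0, -9, 45, -9, -18, -7]
R3 ← R3 + (4)·R2: [0, 0, 0, 0, 0, 31]
R4 ← R4 − (3)·R2: [0, 0, 0, 0, 0, -16]
R4 ← R4 + (16/31)·R3: [0, 0, 0, 0, 0, 0]
The echelon form has 3 nonzero rows; the last pivot sits in the augmented column, so rank(A) = 2 but rank([A|b]) = 3.
Since the ranks differ, the system is inconsistent.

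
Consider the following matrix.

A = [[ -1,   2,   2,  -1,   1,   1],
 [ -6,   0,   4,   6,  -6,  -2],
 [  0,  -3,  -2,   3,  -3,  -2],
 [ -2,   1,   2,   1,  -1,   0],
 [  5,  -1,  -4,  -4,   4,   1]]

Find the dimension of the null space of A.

Row reduce to echelon form.
R2 ← R2 − (6)·R1: [0, -12, -8, 12, -12, -8]
R4 ← R4 − (2)·R1: [0, -3, -2, 3, -3, -2]
R5 ← R5 + (5)·R1: [0, 9, 6, -9, 9, 6]
R3 ← R3 − (1/4)·R2: [0, 0, 0, 0, 0, 0]
R4 ← R4 − (1/4)·R2: [0, 0, 0, 0, 0, 0]
R5 ← R5 + (3/4)·R2: [0, 0, 0, 0, 0, 0]
2 nonzero rows, so rank(A) = 2.
A has 6 columns; by rank–nullity, nullity = 6 − 2 = 4.

4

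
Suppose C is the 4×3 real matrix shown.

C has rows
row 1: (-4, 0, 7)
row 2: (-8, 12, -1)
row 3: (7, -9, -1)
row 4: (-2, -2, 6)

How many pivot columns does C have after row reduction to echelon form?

2

Row reduce to echelon form.
R2 ← R2 − (2)·R1: [0, 12, -15]
R3 ← R3 + (7/4)·R1: [0, -9, 45/4]
R4 ← R4 − (1/2)·R1: [0, -2, 5/2]
R3 ← R3 + (3/4)·R2: [0, 0, 0]
R4 ← R4 + (1/6)·R2: [0, 0, 0]
Echelon form has 2 nonzero rows, so rank(C) = 2.
Each nonzero row contributes one pivot column: 2 pivot columns.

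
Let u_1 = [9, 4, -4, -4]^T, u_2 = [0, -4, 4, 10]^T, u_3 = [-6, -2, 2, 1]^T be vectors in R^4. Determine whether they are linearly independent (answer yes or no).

Form the matrix with these vectors as rows and row reduce.
R3 ← R3 + (2/3)·R1: [0, 2/3, -2/3, -5/3]
R3 ← R3 + (1/6)·R2: [0, 0, 0, 0]
2 nonzero rows, so the 3 vectors span a space of dimension 2.
Since 2 < 3, the vectors are linearly dependent.

no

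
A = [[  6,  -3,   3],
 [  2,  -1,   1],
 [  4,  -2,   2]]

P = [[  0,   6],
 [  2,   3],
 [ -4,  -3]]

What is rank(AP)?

1

First compute AP:
[[-18,  18],
 [ -6,   6],
 [-12,  12]]
Now row reduce the product.
R2 ← R2 − (1/3)·R1: [0, 0]
R3 ← R3 − (2/3)·R1: [0, 0]
1 nonzero row, so rank(AP) = 1.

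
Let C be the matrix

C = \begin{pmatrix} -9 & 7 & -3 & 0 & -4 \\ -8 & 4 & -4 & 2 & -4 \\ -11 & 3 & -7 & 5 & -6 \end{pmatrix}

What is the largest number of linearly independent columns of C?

2

Row reduce to echelon form.
R2 ← R2 − (8/9)·R1: [0, -20/9, -4/3, 2, -4/9]
R3 ← R3 − (11/9)·R1: [0, -50/9, -10/3, 5, -10/9]
R3 ← R3 − (5/2)·R2: [0, 0, 0, 0, 0]
Echelon form has 2 nonzero rows, so rank(C) = 2.
The rank gives the maximum number of linearly independent columns: 2.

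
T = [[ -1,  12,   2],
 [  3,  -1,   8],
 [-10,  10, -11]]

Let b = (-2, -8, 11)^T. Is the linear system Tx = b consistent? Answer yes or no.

Row reduce the augmented matrix [T | b].
R2 ← R2 + (3)·R1: [0, 35, 14, -14]
R3 ← R3 − (10)·R1: [0, -110, -31, 31]
R3 ← R3 + (22/7)·R2: [0, 0, 13, -13]
The echelon form has 3 nonzero rows, and every pivot lies in the first 3 columns, so rank(T) = rank([T|b]) = 3.
The system is consistent.

yes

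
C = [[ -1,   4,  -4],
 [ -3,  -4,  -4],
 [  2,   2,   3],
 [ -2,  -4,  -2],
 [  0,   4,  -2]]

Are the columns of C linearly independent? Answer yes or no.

no

Row reduce C to echelon form.
R2 ← R2 − (3)·R1: [0, -16, 8]
R3 ← R3 + (2)·R1: [0, 10, -5]
R4 ← R4 − (2)·R1: [0, -12, 6]
R3 ← R3 + (5/8)·R2: [0, 0, 0]
R4 ← R4 − (3/4)·R2: [0, 0, 0]
R5 ← R5 + (1/4)·R2: [0, 0, 0]
2 pivots among 3 columns.
Only 2 < 3 pivot columns, so the columns are linearly dependent.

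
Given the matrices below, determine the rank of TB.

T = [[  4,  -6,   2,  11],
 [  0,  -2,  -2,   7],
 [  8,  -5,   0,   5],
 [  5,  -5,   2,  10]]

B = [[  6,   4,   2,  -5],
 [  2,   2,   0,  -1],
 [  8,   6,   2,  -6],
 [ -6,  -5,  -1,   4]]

First compute TB:
[[-38, -39,   1,  18],
 [-62, -51, -11,  42],
 [  8,  -3,  11, -15],
 [-24, -28,   4,   8]]
Now row reduce the product.
R2 ← R2 − (31/19)·R1: [0, 240/19, -240/19, 240/19]
R3 ← R3 + (4/19)·R1: [0, -213/19, 213/19, -213/19]
R4 ← R4 − (12/19)·R1: [0, -64/19, 64/19, -64/19]
R3 ← R3 + (71/80)·R2: [0, 0, 0, 0]
R4 ← R4 + (4/15)·R2: [0, 0, 0, 0]
2 nonzero rows, so rank(TB) = 2.

2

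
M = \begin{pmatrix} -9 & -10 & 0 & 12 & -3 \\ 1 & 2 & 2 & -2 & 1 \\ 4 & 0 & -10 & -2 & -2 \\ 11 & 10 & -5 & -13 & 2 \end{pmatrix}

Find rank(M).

Row reduce to echelon form.
R2 ← R2 + (1/9)·R1: [0, 8/9, 2, -2/3, 2/3]
R3 ← R3 + (4/9)·R1: [0, -40/9, -10, 10/3, -10/3]
R4 ← R4 + (11/9)·R1: [0, -20/9, -5, 5/3, -5/3]
R3 ← R3 + (5)·R2: [0, 0, 0, 0, 0]
R4 ← R4 + (5/2)·R2: [0, 0, 0, 0, 0]
Echelon form has 2 nonzero rows, so rank(M) = 2.

2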